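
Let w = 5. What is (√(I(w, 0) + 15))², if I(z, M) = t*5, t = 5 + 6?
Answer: 70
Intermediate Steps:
t = 11
I(z, M) = 55 (I(z, M) = 11*5 = 55)
(√(I(w, 0) + 15))² = (√(55 + 15))² = (√70)² = 70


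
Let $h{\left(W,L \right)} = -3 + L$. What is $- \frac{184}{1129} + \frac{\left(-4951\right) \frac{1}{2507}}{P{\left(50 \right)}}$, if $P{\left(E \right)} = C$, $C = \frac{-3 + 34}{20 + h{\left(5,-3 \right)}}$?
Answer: $- \frac{92555434}{87742493} \approx -1.0549$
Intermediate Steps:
$C = \frac{31}{14}$ ($C = \frac{-3 + 34}{20 - 6} = \frac{31}{20 - 6} = \frac{31}{14} \approx 2.2143$)
$P{\left(E \right)} = \frac{31}{14}$
$- \frac{184}{1129} + \frac{\left(-4951\right) \frac{1}{2507}}{P{\left(50 \right)}} = - \frac{184}{1129} + \frac{\left(-4951\right) \frac{1}{2507}}{\frac{31}{14}} = \left(-184\right) \frac{1}{1129} + \left(-4951\right) \frac{1}{2507} \cdot \frac{14}{31} = - \frac{184}{1129} - \frac{69314}{77717} = - \frac{92555434}{87742493}$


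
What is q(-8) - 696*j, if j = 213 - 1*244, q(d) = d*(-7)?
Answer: 21632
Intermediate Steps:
q(d) = -7*d
j = -31 (j = 213 - 244 = -31)
q(-8) - 696*j = -7*(-8) - 696*(-31) = 56 + 21576 = 21632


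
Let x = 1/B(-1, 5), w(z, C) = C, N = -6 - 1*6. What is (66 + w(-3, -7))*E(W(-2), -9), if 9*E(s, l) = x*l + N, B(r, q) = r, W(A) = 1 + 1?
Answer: -59/3 ≈ -19.667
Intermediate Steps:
W(A) = 2
N = -12 (N = -6 - 6 = -12)
x = -1 (x = 1/(-1) = -1)
E(s, l) = -4/3 - l/9 (E(s, l) = (-l - 12)/9 = (-12 - l)/9 = -4/3 - l/9)
(66 + w(-3, -7))*E(W(-2), -9) = (66 - 7)*(-4/3 - 1/9*(-9)) = 59*(-4/3 + 1) = 59*(-1/3) = -59/3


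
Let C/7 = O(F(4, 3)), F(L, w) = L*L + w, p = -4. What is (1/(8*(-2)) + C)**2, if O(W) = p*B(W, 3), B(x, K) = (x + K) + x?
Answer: 337420161/256 ≈ 1.3180e+6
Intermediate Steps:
B(x, K) = K + 2*x (B(x, K) = (K + x) + x = K + 2*x)
F(L, w) = w + L**2 (F(L, w) = L**2 + w = w + L**2)
O(W) = -12 - 8*W (O(W) = -4*(3 + 2*W) = -12 - 8*W)
C = -1148 (C = 7*(-12 - 8*(3 + 4**2)) = 7*(-12 - 8*(3 + 16)) = 7*(-12 - 8*19) = 7*(-12 - 152) = 7*(-164) = -1148)
(1/(8*(-2)) + C)**2 = (1/(8*(-2)) - 1148)**2 = (1/(-16) - 1148)**2 = (-1/16 - 1148)**2 = (-18369/16)**2 = 337420161/256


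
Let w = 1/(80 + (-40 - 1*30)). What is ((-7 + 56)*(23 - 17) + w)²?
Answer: 8649481/100 ≈ 86495.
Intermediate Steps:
w = ⅒ (w = 1/(80 + (-40 - 30)) = 1/(80 - 70) = 1/10 = ⅒ ≈ 0.10000)
((-7 + 56)*(23 - 17) + w)² = ((-7 + 56)*(23 - 17) + ⅒)² = (49*6 + ⅒)² = (294 + ⅒)² = (2941/10)² = 8649481/100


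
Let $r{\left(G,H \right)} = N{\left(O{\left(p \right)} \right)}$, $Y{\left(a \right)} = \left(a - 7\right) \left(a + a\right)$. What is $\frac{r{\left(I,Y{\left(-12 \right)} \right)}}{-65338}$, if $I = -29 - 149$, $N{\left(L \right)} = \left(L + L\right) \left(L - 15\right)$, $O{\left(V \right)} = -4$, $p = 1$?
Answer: $- \frac{76}{32669} \approx -0.0023264$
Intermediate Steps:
$Y{\left(a \right)} = 2 a \left(-7 + a\right)$ ($Y{\left(a \right)} = \left(-7 + a\right) 2 a = 2 a \left(-7 + a\right)$)
$N{\left(L \right)} = 2 L \left(-15 + L\right)$
$I = -178$
$r{\left(G,H \right)} = 152$ ($r{\left(G,H \right)} = 2 \left(-4\right) \left(-15 - 4\right) = 2 \left(-4\right) \left(-19\right) = 152$)
$\frac{r{\left(I,Y{\left(-12 \right)} \right)}}{-65338} = \frac{152}{-65338} = 152 \left(- \frac{1}{65338}\right) = - \frac{76}{32669}$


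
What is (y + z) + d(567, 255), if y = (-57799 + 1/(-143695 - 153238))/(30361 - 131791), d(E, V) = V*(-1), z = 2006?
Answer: 8792271696193/5019652365 ≈ 1751.6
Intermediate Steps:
d(E, V) = -V
y = 2860405078/5019652365 (y = (-57799 + 1/(-296933))/(-101430) = (-57799 - 1/296933)*(-1/101430) = -17162430468/296933*(-1/101430) = 2860405078/5019652365 ≈ 0.56984)
(y + z) + d(567, 255) = (2860405078/5019652365 + 2006) - 1*255 = 10072283049268/5019652365 - 255 = 8792271696193/5019652365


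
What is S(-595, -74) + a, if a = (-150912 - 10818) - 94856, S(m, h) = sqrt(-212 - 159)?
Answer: -256586 + I*sqrt(371) ≈ -2.5659e+5 + 19.261*I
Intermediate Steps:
S(m, h) = I*sqrt(371) (S(m, h) = sqrt(-371) = I*sqrt(371))
a = -256586 (a = -161730 - 94856 = -256586)
S(-595, -74) + a = I*sqrt(371) - 256586 = -256586 + I*sqrt(371)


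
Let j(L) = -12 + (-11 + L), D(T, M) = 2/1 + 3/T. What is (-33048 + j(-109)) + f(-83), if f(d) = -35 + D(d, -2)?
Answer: -2756682/83 ≈ -33213.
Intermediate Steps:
D(T, M) = 2 + 3/T (D(T, M) = 2*1 + 3/T = 2 + 3/T)
j(L) = -23 + L
f(d) = -33 + 3/d (f(d) = -35 + (2 + 3/d) = -33 + 3/d)
(-33048 + j(-109)) + f(-83) = (-33048 + (-23 - 109)) + (-33 + 3/(-83)) = (-33048 - 132) + (-33 + 3*(-1/83)) = -33180 + (-33 - 3/83) = -33180 - 2742/83 = -2756682/83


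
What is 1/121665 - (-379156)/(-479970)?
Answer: -1537651159/1946518335 ≈ -0.78995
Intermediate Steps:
1/121665 - (-379156)/(-479970) = 1/121665 - (-379156)*(-1)/479970 = 1/121665 - 1*189578/239985 = 1/121665 - 189578/239985 = -1537651159/1946518335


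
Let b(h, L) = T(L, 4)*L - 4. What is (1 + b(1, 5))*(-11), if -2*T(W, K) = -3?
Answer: -99/2 ≈ -49.500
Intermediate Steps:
T(W, K) = 3/2 (T(W, K) = -½*(-3) = 3/2)
b(h, L) = -4 + 3*L/2 (b(h, L) = 3*L/2 - 4 = -4 + 3*L/2)
(1 + b(1, 5))*(-11) = (1 + (-4 + (3/2)*5))*(-11) = (1 + (-4 + 15/2))*(-11) = (1 + 7/2)*(-11) = (9/2)*(-11) = -99/2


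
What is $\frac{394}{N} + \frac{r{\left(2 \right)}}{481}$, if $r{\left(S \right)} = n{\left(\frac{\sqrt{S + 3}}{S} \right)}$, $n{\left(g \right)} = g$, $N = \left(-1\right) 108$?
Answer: $- \frac{197}{54} + \frac{\sqrt{5}}{962} \approx -3.6458$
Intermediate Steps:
$N = -108$
$r{\left(S \right)} = \frac{\sqrt{3 + S}}{S}$ ($r{\left(S \right)} = \frac{\sqrt{S + 3}}{S} = \frac{\sqrt{3 + S}}{S}$)
$\frac{394}{N} + \frac{r{\left(2 \right)}}{481} = \frac{394}{-108} + \frac{\frac{1}{2} \sqrt{3 + 2}}{481} = 394 \left(- \frac{1}{108}\right) + \frac{\sqrt{5}}{2} \cdot \frac{1}{481} = - \frac{197}{54} + \frac{\sqrt{5}}{962}$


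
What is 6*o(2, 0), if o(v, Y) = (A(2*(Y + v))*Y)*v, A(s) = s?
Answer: 0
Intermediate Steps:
o(v, Y) = Y*v*(2*Y + 2*v) (o(v, Y) = ((2*(Y + v))*Y)*v = ((2*Y + 2*v)*Y)*v = (Y*(2*Y + 2*v))*v = Y*v*(2*Y + 2*v))
6*o(2, 0) = 6*(2*0*2*(0 + 2)) = 6*(2*0*2*2) = 6*0 = 0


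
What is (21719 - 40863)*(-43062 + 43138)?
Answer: -1454944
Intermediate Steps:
(21719 - 40863)*(-43062 + 43138) = -19144*76 = -1454944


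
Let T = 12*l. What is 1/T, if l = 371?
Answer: 1/4452 ≈ 0.00022462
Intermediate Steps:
T = 4452 (T = 12*371 = 4452)
1/T = 1/4452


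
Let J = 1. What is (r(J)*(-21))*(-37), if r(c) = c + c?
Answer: 1554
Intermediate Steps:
r(c) = 2*c
(r(J)*(-21))*(-37) = ((2*1)*(-21))*(-37) = (2*(-21))*(-37) = -42*(-37) = 1554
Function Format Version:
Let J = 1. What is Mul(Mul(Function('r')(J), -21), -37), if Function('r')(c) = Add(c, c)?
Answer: 1554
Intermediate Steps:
Function('r')(c) = Mul(2, c)
Mul(Mul(Function('r')(J), -21), -37) = Mul(Mul(Mul(2, 1), -21), -37) = Mul(Mul(2, -21), -37) = Mul(-42, -37) = 1554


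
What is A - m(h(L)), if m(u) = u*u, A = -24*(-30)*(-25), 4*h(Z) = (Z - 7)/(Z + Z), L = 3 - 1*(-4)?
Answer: -18000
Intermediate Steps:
L = 7 (L = 3 + 4 = 7)
h(Z) = (-7 + Z)/(8*Z) (h(Z) = ((Z - 7)/(Z + Z))/4 = ((-7 + Z)/((2*Z)))/4 = ((-7 + Z)*(1/(2*Z)))/4 = ((-7 + Z)/(2*Z))/4 = (-7 + Z)/(8*Z))
A = -18000 (A = 720*(-25) = -18000)
m(u) = u²
A - m(h(L)) = -18000 - ((⅛)*(-7 + 7)/7)² = -18000 - ((⅛)*(⅐)*0)² = -18000 - 1*0² = -18000 - 1*0 = -18000 + 0 = -18000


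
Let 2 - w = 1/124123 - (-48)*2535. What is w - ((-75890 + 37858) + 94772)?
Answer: -22145777415/124123 ≈ -1.7842e+5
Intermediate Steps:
w = -15103038395/124123 (w = 2 - (1/124123 - (-48)*2535) = 2 - (1/124123 - 1*(-121680)) = 2 - (1/124123 + 121680) = 2 - 1*15103286641/124123 = 2 - 15103286641/124123 = -15103038395/124123 ≈ -1.2168e+5)
w - ((-75890 + 37858) + 94772) = -15103038395/124123 - ((-75890 + 37858) + 94772) = -15103038395/124123 - (-38032 + 94772) = -15103038395/124123 - 1*56740 = -15103038395/124123 - 56740 = -22145777415/124123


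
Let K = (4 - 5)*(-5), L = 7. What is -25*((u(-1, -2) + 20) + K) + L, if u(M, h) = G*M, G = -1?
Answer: -643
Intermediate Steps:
K = 5 (K = -1*(-5) = 5)
u(M, h) = -M
-25*((u(-1, -2) + 20) + K) + L = -25*((-1*(-1) + 20) + 5) + 7 = -25*((1 + 20) + 5) + 7 = -25*(21 + 5) + 7 = -25*26 + 7 = -650 + 7 = -643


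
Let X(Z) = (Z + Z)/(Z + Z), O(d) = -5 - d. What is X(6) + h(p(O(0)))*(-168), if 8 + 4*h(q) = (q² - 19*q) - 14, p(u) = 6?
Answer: 4201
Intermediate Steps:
h(q) = -11/2 - 19*q/4 + q²/4 (h(q) = -2 + ((q² - 19*q) - 14)/4 = -2 + (-14 + q² - 19*q)/4 = -2 + (-7/2 - 19*q/4 + q²/4) = -11/2 - 19*q/4 + q²/4)
X(Z) = 1 (X(Z) = (2*Z)/((2*Z)) = (2*Z)*(1/(2*Z)) = 1)
X(6) + h(p(O(0)))*(-168) = 1 + (-11/2 - 19/4*6 + (¼)*6²)*(-168) = 1 + (-11/2 - 57/2 + (¼)*36)*(-168) = 1 + (-11/2 - 57/2 + 9)*(-168) = 1 - 25*(-168) = 1 + 4200 = 4201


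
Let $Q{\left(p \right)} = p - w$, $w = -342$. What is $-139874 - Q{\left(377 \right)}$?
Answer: $-140593$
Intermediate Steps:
$Q{\left(p \right)} = 342 + p$ ($Q{\left(p \right)} = p - -342 = p + 342 = 342 + p$)
$-139874 - Q{\left(377 \right)} = -139874 - \left(342 + 377\right) = -139874 - 719 = -140593$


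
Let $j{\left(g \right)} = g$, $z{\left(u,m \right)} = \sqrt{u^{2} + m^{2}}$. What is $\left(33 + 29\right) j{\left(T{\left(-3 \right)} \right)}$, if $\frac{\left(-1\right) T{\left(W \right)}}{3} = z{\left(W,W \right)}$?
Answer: $- 558 \sqrt{2} \approx -789.13$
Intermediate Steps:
$z{\left(u,m \right)} = \sqrt{m^{2} + u^{2}}$
$T{\left(W \right)} = - 3 \sqrt{2} \sqrt{W^{2}}$ ($T{\left(W \right)} = - 3 \sqrt{W^{2} + W^{2}} = - 3 \sqrt{2 W^{2}} = - 3 \sqrt{2} \sqrt{W^{2}}$)
$\left(33 + 29\right) j{\left(T{\left(-3 \right)} \right)} = \left(33 + 29\right) \left(- 3 \sqrt{2} \sqrt{\left(-3\right)^{2}}\right) = 62 \left(- 3 \sqrt{2} \sqrt{9}\right) = 62 \left(\left(-3\right) \sqrt{2} \cdot 3\right) = 62 \left(- 9 \sqrt{2}\right) = - 558 \sqrt{2}$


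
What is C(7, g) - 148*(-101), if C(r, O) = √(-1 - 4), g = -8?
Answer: 14948 + I*√5 ≈ 14948.0 + 2.2361*I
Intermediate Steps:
C(r, O) = I*√5 (C(r, O) = √(-5) = I*√5)
C(7, g) - 148*(-101) = I*√5 - 148*(-101) = I*√5 + 14948 = 14948 + I*√5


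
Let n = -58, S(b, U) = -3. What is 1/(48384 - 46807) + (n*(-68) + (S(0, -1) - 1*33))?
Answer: 6162917/1577 ≈ 3908.0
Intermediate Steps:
1/(48384 - 46807) + (n*(-68) + (S(0, -1) - 1*33)) = 1/(48384 - 46807) + (-58*(-68) + (-3 - 1*33)) = 1/1577 + (3944 + (-3 - 33)) = 1/1577 + (3944 - 36) = 1/1577 + 3908 = 6162917/1577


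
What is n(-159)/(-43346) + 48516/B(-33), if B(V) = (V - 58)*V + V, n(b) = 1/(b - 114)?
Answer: 31895113961/1952520570 ≈ 16.335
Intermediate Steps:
n(b) = 1/(-114 + b)
B(V) = V + V*(-58 + V) (B(V) = (-58 + V)*V + V = V*(-58 + V) + V = V + V*(-58 + V))
n(-159)/(-43346) + 48516/B(-33) = 1/(-114 - 159*(-43346)) + 48516/((-33*(-57 - 33))) = -1/43346/(-273) + 48516/((-33*(-90))) = -1/273*(-1/43346) + 48516/2970 = 1/11833458 + 48516*(1/2970) = 1/11833458 + 8086/495 = 31895113961/1952520570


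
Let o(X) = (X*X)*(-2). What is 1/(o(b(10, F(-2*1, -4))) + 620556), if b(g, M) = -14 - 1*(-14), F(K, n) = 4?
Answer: 1/620556 ≈ 1.6115e-6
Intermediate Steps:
b(g, M) = 0 (b(g, M) = -14 + 14 = 0)
o(X) = -2*X**2 (o(X) = X**2*(-2) = -2*X**2)
1/(o(b(10, F(-2*1, -4))) + 620556) = 1/(-2*0**2 + 620556) = 1/(-2*0 + 620556) = 1/(0 + 620556) = 1/620556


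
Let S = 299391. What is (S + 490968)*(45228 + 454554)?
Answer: 395007201738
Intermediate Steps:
(S + 490968)*(45228 + 454554) = (299391 + 490968)*(45228 + 454554) = 790359*499782 = 395007201738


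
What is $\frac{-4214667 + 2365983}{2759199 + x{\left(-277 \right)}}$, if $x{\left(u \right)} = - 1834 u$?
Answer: $- \frac{1848684}{3267217} \approx -0.56583$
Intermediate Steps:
$\frac{-4214667 + 2365983}{2759199 + x{\left(-277 \right)}} = \frac{-4214667 + 2365983}{2759199 - -508018} = - \frac{1848684}{2759199 + 508018} = - \frac{1848684}{3267217}$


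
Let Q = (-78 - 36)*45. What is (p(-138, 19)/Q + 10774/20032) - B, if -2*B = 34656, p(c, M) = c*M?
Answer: 7810548943/450720 ≈ 17329.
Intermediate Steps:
p(c, M) = M*c
Q = -5130 (Q = -114*45 = -5130)
B = -17328 (B = -½*34656 = -17328)
(p(-138, 19)/Q + 10774/20032) - B = ((19*(-138))/(-5130) + 10774/20032) - 1*(-17328) = (-2622*(-1/5130) + 10774*(1/20032)) + 17328 = (23/45 + 5387/10016) + 17328 = 472783/450720 + 17328 = 7810548943/450720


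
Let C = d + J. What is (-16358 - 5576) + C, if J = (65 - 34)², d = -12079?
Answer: -33052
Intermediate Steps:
J = 961 (J = 31² = 961)
C = -11118 (C = -12079 + 961 = -11118)
(-16358 - 5576) + C = (-16358 - 5576) - 11118 = -21934 - 11118 = -33052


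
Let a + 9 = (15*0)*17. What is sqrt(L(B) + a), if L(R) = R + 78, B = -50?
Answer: sqrt(19) ≈ 4.3589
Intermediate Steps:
L(R) = 78 + R
a = -9 (a = -9 + (15*0)*17 = -9 + 0*17 = -9 + 0 = -9)
sqrt(L(B) + a) = sqrt((78 - 50) - 9) = sqrt(28 - 9) = sqrt(19)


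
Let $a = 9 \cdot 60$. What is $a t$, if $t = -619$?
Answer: $-334260$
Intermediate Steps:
$a = 540$
$a t = 540 \left(-619\right) = -334260$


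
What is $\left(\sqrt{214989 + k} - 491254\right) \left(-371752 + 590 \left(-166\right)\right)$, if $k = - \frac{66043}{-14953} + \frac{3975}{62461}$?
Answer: $230738073768 - \frac{469692 \sqrt{187542552603168705952555}}{933979333} \approx 2.3052 \cdot 10^{11}$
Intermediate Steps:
$k = \frac{4184549998}{933979333}$ ($k = \left(-66043\right) \left(- \frac{1}{14953}\right) + 3975 \cdot \frac{1}{62461} = \frac{66043}{14953} + \frac{3975}{62461} = \frac{4184549998}{933979333} \approx 4.4803$)
$\left(\sqrt{214989 + k} - 491254\right) \left(-371752 + 590 \left(-166\right)\right) = \left(\sqrt{214989 + \frac{4184549998}{933979333}} - 491254\right) \left(-371752 + 590 \left(-166\right)\right) = \left(\sqrt{\frac{200799467372335}{933979333}} - 491254\right) \left(-371752 - 97940\right) = \left(\frac{\sqrt{187542552603168705952555}}{933979333} - 491254\right) \left(-469692\right) = \left(-491254 + \frac{\sqrt{187542552603168705952555}}{933979333}\right) \left(-469692\right) = 230738073768 - \frac{469692 \sqrt{187542552603168705952555}}{933979333}$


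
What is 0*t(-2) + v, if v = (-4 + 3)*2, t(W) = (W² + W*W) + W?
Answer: -2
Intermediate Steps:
t(W) = W + 2*W² (t(W) = (W² + W²) + W = 2*W² + W = W + 2*W²)
v = -2 (v = -1*2 = -2)
0*t(-2) + v = 0*(-2*(1 + 2*(-2))) - 2 = 0*(-2*(1 - 4)) - 2 = 0*(-2*(-3)) - 2 = 0*6 - 2 = 0 - 2 = -2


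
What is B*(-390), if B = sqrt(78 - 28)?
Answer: -1950*sqrt(2) ≈ -2757.7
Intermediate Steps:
B = 5*sqrt(2) (B = sqrt(50) = 5*sqrt(2) ≈ 7.0711)
B*(-390) = (5*sqrt(2))*(-390) = -1950*sqrt(2)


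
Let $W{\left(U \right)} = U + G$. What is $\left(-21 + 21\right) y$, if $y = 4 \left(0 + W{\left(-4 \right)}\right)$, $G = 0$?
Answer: $0$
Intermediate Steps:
$W{\left(U \right)} = U$ ($W{\left(U \right)} = U + 0 = U$)
$y = -16$ ($y = 4 \left(0 - 4\right) = 4 \left(-4\right) = -16$)
$\left(-21 + 21\right) y = \left(-21 + 21\right) \left(-16\right) = 0 \left(-16\right) = 0$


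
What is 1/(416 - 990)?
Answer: -1/574 ≈ -0.0017422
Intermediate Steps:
1/(416 - 990) = 1/(-574) = -1/574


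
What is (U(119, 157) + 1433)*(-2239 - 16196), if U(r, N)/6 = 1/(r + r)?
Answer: -3143720550/119 ≈ -2.6418e+7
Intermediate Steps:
U(r, N) = 3/r (U(r, N) = 6/(r + r) = 6/((2*r)) = 6*(1/(2*r)) = 3/r)
(U(119, 157) + 1433)*(-2239 - 16196) = (3/119 + 1433)*(-2239 - 16196) = (3*(1/119) + 1433)*(-18435) = (3/119 + 1433)*(-18435) = (170530/119)*(-18435) = -3143720550/119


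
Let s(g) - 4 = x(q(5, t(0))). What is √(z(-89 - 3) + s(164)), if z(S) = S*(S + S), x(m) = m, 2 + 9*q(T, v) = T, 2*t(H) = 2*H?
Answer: √152391/3 ≈ 130.12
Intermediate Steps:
t(H) = H (t(H) = (2*H)/2 = H)
q(T, v) = -2/9 + T/9
s(g) = 13/3 (s(g) = 4 + (-2/9 + (⅑)*5) = 4 + (-2/9 + 5/9) = 4 + ⅓ = 13/3)
z(S) = 2*S² (z(S) = S*(2*S) = 2*S²)
√(z(-89 - 3) + s(164)) = √(2*(-89 - 3)² + 13/3) = √(2*(-92)² + 13/3) = √(2*8464 + 13/3) = √(16928 + 13/3) = √(50797/3) = √152391/3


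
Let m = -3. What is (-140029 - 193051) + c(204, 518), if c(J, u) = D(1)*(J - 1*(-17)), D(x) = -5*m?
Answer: -329765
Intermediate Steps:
D(x) = 15 (D(x) = -5*(-3) = 15)
c(J, u) = 255 + 15*J (c(J, u) = 15*(J - 1*(-17)) = 15*(J + 17) = 15*(17 + J) = 255 + 15*J)
(-140029 - 193051) + c(204, 518) = (-140029 - 193051) + (255 + 15*204) = -333080 + (255 + 3060) = -333080 + 3315 = -329765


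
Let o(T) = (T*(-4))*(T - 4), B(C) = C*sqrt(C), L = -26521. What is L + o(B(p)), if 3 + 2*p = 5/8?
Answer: -27150645/1024 - 19*I*sqrt(19)/4 ≈ -26514.0 - 20.705*I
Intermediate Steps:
p = -19/16 (p = -3/2 + (5/8)/2 = -3/2 + (5*(1/8))/2 = -3/2 + (1/2)*(5/8) = -3/2 + 5/16 = -19/16 ≈ -1.1875)
B(C) = C**(3/2)
o(T) = -4*T*(-4 + T) (o(T) = (-4*T)*(-4 + T) = -4*T*(-4 + T))
L + o(B(p)) = -26521 + 4*(-19/16)**(3/2)*(4 - (-19/16)**(3/2)) = -26521 + 4*(-19*I*sqrt(19)/64)*(4 - (-19)*I*sqrt(19)/64) = -26521 + 4*(-19*I*sqrt(19)/64)*(4 + 19*I*sqrt(19)/64) = -26521 - 19*I*sqrt(19)*(4 + 19*I*sqrt(19)/64)/16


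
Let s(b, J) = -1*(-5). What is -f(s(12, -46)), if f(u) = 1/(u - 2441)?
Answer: 1/2436 ≈ 0.00041051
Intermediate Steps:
s(b, J) = 5
f(u) = 1/(-2441 + u)
-f(s(12, -46)) = -1/(-2441 + 5) = -1/(-2436) = -1*(-1/2436) = 1/2436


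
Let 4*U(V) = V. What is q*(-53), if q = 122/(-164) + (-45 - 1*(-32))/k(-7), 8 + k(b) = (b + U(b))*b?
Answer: 914621/17466 ≈ 52.366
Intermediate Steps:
U(V) = V/4
k(b) = -8 + 5*b²/4 (k(b) = -8 + (b + b/4)*b = -8 + (5*b/4)*b = -8 + 5*b²/4)
q = -17257/17466 (q = 122/(-164) + (-45 - 1*(-32))/(-8 + (5/4)*(-7)²) = 122*(-1/164) + (-45 + 32)/(-8 + (5/4)*49) = -61/82 - 13/(-8 + 245/4) = -61/82 - 13/213/4 = -61/82 - 13*4/213 = -61/82 - 52/213 = -17257/17466 ≈ -0.98803)
q*(-53) = -17257/17466*(-53) = 914621/17466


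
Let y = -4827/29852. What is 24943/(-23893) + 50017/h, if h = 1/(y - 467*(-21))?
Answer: 349857162168099961/713253836 ≈ 4.9051e+8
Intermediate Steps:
y = -4827/29852 (y = -4827*1/29852 = -4827/29852 ≈ -0.16170)
h = 29852/292753737 (h = 1/(-4827/29852 - 467*(-21)) = 1/(-4827/29852 + 9807) = 1/(292753737/29852) = 29852/292753737 ≈ 0.00010197)
24943/(-23893) + 50017/h = 24943/(-23893) + 50017/(29852/292753737) = 24943*(-1/23893) + 50017*(292753737/29852) = -24943/23893 + 14642663663529/29852 = 349857162168099961/713253836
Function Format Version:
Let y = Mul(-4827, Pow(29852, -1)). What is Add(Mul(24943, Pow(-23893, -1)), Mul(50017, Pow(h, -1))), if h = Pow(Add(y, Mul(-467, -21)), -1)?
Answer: Rational(349857162168099961, 713253836) ≈ 4.9051e+8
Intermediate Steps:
y = Rational(-4827, 29852) (y = Mul(-4827, Rational(1, 29852)) = Rational(-4827, 29852) ≈ -0.16170)
h = Rational(29852, 292753737) (h = Pow(Add(Rational(-4827, 29852), Mul(-467, -21)), -1) = Pow(Add(Rational(-4827, 29852), 9807), -1) = Pow(Rational(292753737, 29852), -1) = Rational(29852, 292753737) ≈ 0.00010197)
Add(Mul(24943, Pow(-23893, -1)), Mul(50017, Pow(h, -1))) = Add(Mul(24943, Pow(-23893, -1)), Mul(50017, Pow(Rational(29852, 292753737), -1))) = Add(Mul(24943, Rational(-1, 23893)), Mul(50017, Rational(292753737, 29852))) = Add(Rational(-24943, 23893), Rational(14642663663529, 29852)) = Rational(349857162168099961, 713253836)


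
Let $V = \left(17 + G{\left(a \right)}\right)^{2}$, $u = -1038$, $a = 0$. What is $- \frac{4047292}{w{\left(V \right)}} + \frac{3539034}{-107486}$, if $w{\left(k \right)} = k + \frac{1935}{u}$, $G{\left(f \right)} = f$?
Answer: $- \frac{75435510173209}{5339313307} \approx -14128.0$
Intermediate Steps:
$V = 289$ ($V = \left(17 + 0\right)^{2} = 17^{2} = 289$)
$w{\left(k \right)} = - \frac{645}{346} + k$ ($w{\left(k \right)} = k + \frac{1935}{-1038} = k + 1935 \left(- \frac{1}{1038}\right) = k - \frac{645}{346} = - \frac{645}{346} + k$)
$- \frac{4047292}{w{\left(V \right)}} + \frac{3539034}{-107486} = - \frac{4047292}{- \frac{645}{346} + 289} + \frac{3539034}{-107486} = - \frac{4047292}{\frac{99349}{346}} + 3539034 \left(- \frac{1}{107486}\right) = \left(-4047292\right) \frac{346}{99349} - \frac{1769517}{53743} = - \frac{1400363032}{99349} - \frac{1769517}{53743} = - \frac{75435510173209}{5339313307}$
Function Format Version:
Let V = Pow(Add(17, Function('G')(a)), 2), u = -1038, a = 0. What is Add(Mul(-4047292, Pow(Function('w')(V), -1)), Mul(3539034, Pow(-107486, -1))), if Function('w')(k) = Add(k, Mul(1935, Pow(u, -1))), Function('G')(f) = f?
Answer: Rational(-75435510173209, 5339313307) ≈ -14128.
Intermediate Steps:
V = 289 (V = Pow(Add(17, 0), 2) = Pow(17, 2) = 289)
Function('w')(k) = Add(Rational(-645, 346), k) (Function('w')(k) = Add(k, Mul(1935, Pow(-1038, -1))) = Add(k, Mul(1935, Rational(-1, 1038))) = Add(k, Rational(-645, 346)) = Add(Rational(-645, 346), k))
Add(Mul(-4047292, Pow(Function('w')(V), -1)), Mul(3539034, Pow(-107486, -1))) = Add(Mul(-4047292, Pow(Add(Rational(-645, 346), 289), -1)), Mul(3539034, Pow(-107486, -1))) = Add(Mul(-4047292, Pow(Rational(99349, 346), -1)), Mul(3539034, Rational(-1, 107486))) = Add(Mul(-4047292, Rational(346, 99349)), Rational(-1769517, 53743)) = Add(Rational(-1400363032, 99349), Rational(-1769517, 53743)) = Rational(-75435510173209, 5339313307)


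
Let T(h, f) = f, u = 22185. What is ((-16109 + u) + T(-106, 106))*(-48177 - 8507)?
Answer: -350420488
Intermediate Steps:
((-16109 + u) + T(-106, 106))*(-48177 - 8507) = ((-16109 + 22185) + 106)*(-48177 - 8507) = (6076 + 106)*(-56684) = 6182*(-56684) = -350420488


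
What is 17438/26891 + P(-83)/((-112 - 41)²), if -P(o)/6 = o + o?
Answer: 144996526/209830473 ≈ 0.69102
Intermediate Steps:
P(o) = -12*o (P(o) = -6*(o + o) = -12*o)
17438/26891 + P(-83)/((-112 - 41)²) = 17438/26891 + (-12*(-83))/((-112 - 41)²) = 17438*(1/26891) + 996/((-153)²) = 17438/26891 + 996/23409 = 17438/26891 + 996*(1/23409) = 17438/26891 + 332/7803 = 144996526/209830473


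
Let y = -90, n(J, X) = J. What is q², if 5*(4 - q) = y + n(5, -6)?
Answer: 441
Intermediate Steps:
q = 21 (q = 4 - (-90 + 5)/5 = 4 - ⅕*(-85) = 4 + 17 = 21)
q² = 21² = 441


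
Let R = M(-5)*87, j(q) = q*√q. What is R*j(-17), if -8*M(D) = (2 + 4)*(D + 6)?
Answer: 4437*I*√17/4 ≈ 4573.6*I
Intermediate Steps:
M(D) = -9/2 - 3*D/4 (M(D) = -(2 + 4)*(D + 6)/8 = -3*(6 + D)/4 = -(36 + 6*D)/8 = -9/2 - 3*D/4)
j(q) = q^(3/2)
R = -261/4 (R = (-9/2 - ¾*(-5))*87 = (-9/2 + 15/4)*87 = -¾*87 = -261/4 ≈ -65.250)
R*j(-17) = -(-4437)*I*√17/4 = 4437*I*√17/4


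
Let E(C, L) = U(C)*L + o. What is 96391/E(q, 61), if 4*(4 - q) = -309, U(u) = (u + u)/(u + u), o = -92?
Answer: -96391/31 ≈ -3109.4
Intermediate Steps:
U(u) = 1 (U(u) = (2*u)/((2*u)) = (2*u)*(1/(2*u)) = 1)
q = 325/4 (q = 4 - 1/4*(-309) = 4 + 309/4 = 325/4 ≈ 81.250)
E(C, L) = -92 + L (E(C, L) = 1*L - 92 = L - 92 = -92 + L)
96391/E(q, 61) = 96391/(-92 + 61) = 96391/(-31) = 96391*(-1/31) = -96391/31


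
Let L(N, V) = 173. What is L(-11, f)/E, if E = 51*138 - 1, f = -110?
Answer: 173/7037 ≈ 0.024584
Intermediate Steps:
E = 7037 (E = 7038 - 1 = 7037)
L(-11, f)/E = 173/7037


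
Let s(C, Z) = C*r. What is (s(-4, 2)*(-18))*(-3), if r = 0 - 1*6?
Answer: 1296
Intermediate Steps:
r = -6 (r = 0 - 6 = -6)
s(C, Z) = -6*C (s(C, Z) = C*(-6) = -6*C)
(s(-4, 2)*(-18))*(-3) = (-6*(-4)*(-18))*(-3) = (24*(-18))*(-3) = -432*(-3) = 1296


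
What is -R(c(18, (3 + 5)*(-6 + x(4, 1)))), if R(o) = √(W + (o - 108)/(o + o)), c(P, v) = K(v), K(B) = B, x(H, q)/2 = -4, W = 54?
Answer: -√43106/28 ≈ -7.4150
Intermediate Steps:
x(H, q) = -8 (x(H, q) = 2*(-4) = -8)
c(P, v) = v
R(o) = √(54 + (-108 + o)/(2*o)) (R(o) = √(54 + (o - 108)/(o + o)) = √(54 + (-108 + o)/((2*o))) = √(54 + (-108 + o)*(1/(2*o))) = √(54 + (-108 + o)/(2*o)))
-R(c(18, (3 + 5)*(-6 + x(4, 1)))) = -√(218 - 216*1/((-6 - 8)*(3 + 5)))/2 = -√(218 - 216/(8*(-14)))/2 = -√(218 - 216/(-112))/2 = -√(218 - 216*(-1/112))/2 = -√(218 + 27/14)/2 = -√(3079/14)/2 = -√43106/14/2 = -√43106/28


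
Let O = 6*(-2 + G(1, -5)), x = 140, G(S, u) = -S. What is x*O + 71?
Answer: -2449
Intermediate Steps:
O = -18 (O = 6*(-2 - 1*1) = 6*(-2 - 1) = 6*(-3) = -18)
x*O + 71 = 140*(-18) + 71 = -2520 + 71 = -2449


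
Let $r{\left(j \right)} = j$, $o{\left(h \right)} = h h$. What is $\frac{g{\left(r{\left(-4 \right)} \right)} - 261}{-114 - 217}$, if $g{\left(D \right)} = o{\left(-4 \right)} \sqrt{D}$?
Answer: $\frac{261}{331} - \frac{32 i}{331} \approx 0.78852 - 0.096677 i$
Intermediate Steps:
$o{\left(h \right)} = h^{2}$
$g{\left(D \right)} = 16 \sqrt{D}$ ($g{\left(D \right)} = \left(-4\right)^{2} \sqrt{D} = 16 \sqrt{D}$)
$\frac{g{\left(r{\left(-4 \right)} \right)} - 261}{-114 - 217} = \frac{16 \sqrt{-4} - 261}{-114 - 217} = \frac{16 \cdot 2 i - 261}{-331} = \left(32 i - 261\right) \left(- \frac{1}{331}\right) = \left(-261 + 32 i\right) \left(- \frac{1}{331}\right) = \frac{261}{331} - \frac{32 i}{331}$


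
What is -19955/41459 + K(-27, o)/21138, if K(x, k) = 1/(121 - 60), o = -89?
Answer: -25730294731/53457980862 ≈ -0.48132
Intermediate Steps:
K(x, k) = 1/61
-19955/41459 + K(-27, o)/21138 = -19955/41459 + (1/61)/21138 = -19955*1/41459 + (1/61)*(1/21138) = -19955/41459 + 1/1289418 = -25730294731/53457980862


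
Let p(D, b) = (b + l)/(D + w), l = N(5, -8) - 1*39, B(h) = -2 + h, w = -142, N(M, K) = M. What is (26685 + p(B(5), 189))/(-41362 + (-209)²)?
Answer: 3709060/322341 ≈ 11.507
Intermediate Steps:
l = -34 (l = 5 - 1*39 = 5 - 39 = -34)
p(D, b) = (-34 + b)/(-142 + D) (p(D, b) = (b - 34)/(D - 142) = (-34 + b)/(-142 + D))
(26685 + p(B(5), 189))/(-41362 + (-209)²) = (26685 + (-34 + 189)/(-142 + (-2 + 5)))/(-41362 + (-209)²) = (26685 + 155/(-142 + 3))/(-41362 + 43681) = (26685 + 155/(-139))/2319 = (26685 - 1/139*155)*(1/2319) = (26685 - 155/139)*(1/2319) = (3709060/139)*(1/2319) = 3709060/322341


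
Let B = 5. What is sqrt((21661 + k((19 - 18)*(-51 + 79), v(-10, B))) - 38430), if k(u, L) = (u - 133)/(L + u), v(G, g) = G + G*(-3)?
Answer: I*sqrt(268339)/4 ≈ 129.5*I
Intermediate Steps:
v(G, g) = -2*G (v(G, g) = G - 3*G = -2*G)
k(u, L) = (-133 + u)/(L + u)
sqrt((21661 + k((19 - 18)*(-51 + 79), v(-10, B))) - 38430) = sqrt((21661 + (-133 + (19 - 18)*(-51 + 79))/(-2*(-10) + (19 - 18)*(-51 + 79))) - 38430) = sqrt((21661 + (-133 + 1*28)/(20 + 1*28)) - 38430) = sqrt((21661 + (-133 + 28)/(20 + 28)) - 38430) = sqrt((21661 - 105/48) - 38430) = sqrt((21661 + (1/48)*(-105)) - 38430) = sqrt((21661 - 35/16) - 38430) = sqrt(346541/16 - 38430) = sqrt(-268339/16) = I*sqrt(268339)/4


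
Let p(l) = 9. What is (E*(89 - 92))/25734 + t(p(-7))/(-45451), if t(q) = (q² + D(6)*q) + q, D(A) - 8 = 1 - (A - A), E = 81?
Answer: -5148369/389878678 ≈ -0.013205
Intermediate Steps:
D(A) = 9 (D(A) = 8 + (1 - (A - A)) = 8 + (1 - 1*0) = 8 + (1 + 0) = 8 + 1 = 9)
t(q) = q² + 10*q (t(q) = (q² + 9*q) + q = q² + 10*q)
(E*(89 - 92))/25734 + t(p(-7))/(-45451) = (81*(89 - 92))/25734 + (9*(10 + 9))/(-45451) = (81*(-3))*(1/25734) + (9*19)*(-1/45451) = -243*1/25734 + 171*(-1/45451) = -81/8578 - 171/45451 = -5148369/389878678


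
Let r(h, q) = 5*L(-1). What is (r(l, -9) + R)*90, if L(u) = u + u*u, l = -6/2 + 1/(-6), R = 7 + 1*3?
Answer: 900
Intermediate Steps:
R = 10 (R = 7 + 3 = 10)
l = -19/6 (l = -6*1/2 + 1*(-1/6) = -3 - 1/6 = -19/6 ≈ -3.1667)
L(u) = u + u**2
r(h, q) = 0 (r(h, q) = 5*(-(1 - 1)) = 5*(-1*0) = 5*0 = 0)
(r(l, -9) + R)*90 = (0 + 10)*90 = 10*90 = 900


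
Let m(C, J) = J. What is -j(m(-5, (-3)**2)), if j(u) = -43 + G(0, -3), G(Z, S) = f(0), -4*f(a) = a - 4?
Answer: 42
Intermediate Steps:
f(a) = 1 - a/4 (f(a) = -(a - 4)/4 = -(-4 + a)/4 = 1 - a/4)
G(Z, S) = 1 (G(Z, S) = 1 - 1/4*0 = 1 + 0 = 1)
j(u) = -42 (j(u) = -43 + 1 = -42)
-j(m(-5, (-3)**2)) = -1*(-42) = 42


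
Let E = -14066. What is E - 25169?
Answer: -39235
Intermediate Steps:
E - 25169 = -14066 - 25169 = -39235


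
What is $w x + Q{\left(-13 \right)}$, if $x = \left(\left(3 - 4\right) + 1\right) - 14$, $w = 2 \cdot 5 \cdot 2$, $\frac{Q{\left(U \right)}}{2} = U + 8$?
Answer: $-290$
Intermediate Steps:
$Q{\left(U \right)} = 16 + 2 U$ ($Q{\left(U \right)} = 2 \left(U + 8\right) = 2 \left(8 + U\right) = 16 + 2 U$)
$w = 20$ ($w = 10 \cdot 2 = 20$)
$x = -14$ ($x = \left(\left(3 - 4\right) + 1\right) - 14 = \left(-1 + 1\right) - 14 = 0 - 14 = -14$)
$w x + Q{\left(-13 \right)} = 20 \left(-14\right) + \left(16 + 2 \left(-13\right)\right) = -280 + \left(16 - 26\right) = -280 - 10 = -290$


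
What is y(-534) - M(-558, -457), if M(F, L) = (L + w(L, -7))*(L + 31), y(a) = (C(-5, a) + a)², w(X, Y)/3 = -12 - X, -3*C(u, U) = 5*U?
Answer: 500764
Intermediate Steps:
C(u, U) = -5*U/3
w(X, Y) = -36 - 3*X (w(X, Y) = 3*(-12 - X) = -36 - 3*X)
y(a) = 4*a²/9 (y(a) = (-5*a/3 + a)² = (-2*a/3)² = 4*a²/9)
M(F, L) = (-36 - 2*L)*(31 + L) (M(F, L) = (L + (-36 - 3*L))*(L + 31) = (-36 - 2*L)*(31 + L))
y(-534) - M(-558, -457) = (4/9)*(-534)² - (-1116 - 98*(-457) - 2*(-457)²) = (4/9)*285156 - (-1116 + 44786 - 2*208849) = 126736 - (-1116 + 44786 - 417698) = 126736 - 1*(-374028) = 126736 + 374028 = 500764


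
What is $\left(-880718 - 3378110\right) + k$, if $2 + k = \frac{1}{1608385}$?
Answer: $- \frac{6849838289549}{1608385} \approx -4.2588 \cdot 10^{6}$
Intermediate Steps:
$k = - \frac{3216769}{1608385}$ ($k = -2 + \frac{1}{1608385} = - \frac{3216769}{1608385} \approx -2.0$)
$\left(-880718 - 3378110\right) + k = \left(-880718 - 3378110\right) - \frac{3216769}{1608385} = -4258828 - \frac{3216769}{1608385} = - \frac{6849838289549}{1608385}$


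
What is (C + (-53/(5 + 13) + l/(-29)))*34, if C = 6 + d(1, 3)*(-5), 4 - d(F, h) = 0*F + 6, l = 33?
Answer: 105757/261 ≈ 405.20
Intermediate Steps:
d(F, h) = -2 (d(F, h) = 4 - (0*F + 6) = 4 - (0 + 6) = 4 - 1*6 = 4 - 6 = -2)
C = 16 (C = 6 - 2*(-5) = 6 + 10 = 16)
(C + (-53/(5 + 13) + l/(-29)))*34 = (16 + (-53/(5 + 13) + 33/(-29)))*34 = (16 + (-53/18 + 33*(-1/29)))*34 = (16 + (-53*1/18 - 33/29))*34 = (16 + (-53/18 - 33/29))*34 = (16 - 2131/522)*34 = (6221/522)*34 = 105757/261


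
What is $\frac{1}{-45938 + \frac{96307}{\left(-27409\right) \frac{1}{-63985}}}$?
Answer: $\frac{27409}{4903088753} \approx 5.5901 \cdot 10^{-6}$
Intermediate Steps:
$\frac{1}{-45938 + \frac{96307}{\left(-27409\right) \frac{1}{-63985}}} = \frac{1}{-45938 + \frac{96307}{\left(-27409\right) \left(- \frac{1}{63985}\right)}} = \frac{1}{-45938 + \frac{96307}{\frac{27409}{63985}}} = \frac{1}{-45938 + 96307 \cdot \frac{63985}{27409}} = \frac{1}{-45938 + \frac{6162203395}{27409}} = \frac{1}{\frac{4903088753}{27409}} = \frac{27409}{4903088753}$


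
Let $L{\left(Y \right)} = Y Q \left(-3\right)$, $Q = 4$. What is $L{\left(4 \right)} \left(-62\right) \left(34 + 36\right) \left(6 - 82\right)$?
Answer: $-15832320$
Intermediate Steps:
$L{\left(Y \right)} = - 12 Y$ ($L{\left(Y \right)} = Y 4 \left(-3\right) = 4 Y \left(-3\right) = - 12 Y$)
$L{\left(4 \right)} \left(-62\right) \left(34 + 36\right) \left(6 - 82\right) = \left(-12\right) 4 \left(-62\right) \left(34 + 36\right) \left(6 - 82\right) = \left(-48\right) \left(-62\right) 70 \left(-76\right) = 2976 \left(-5320\right) = -15832320$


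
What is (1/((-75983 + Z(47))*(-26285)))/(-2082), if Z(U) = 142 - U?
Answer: -1/4152998878560 ≈ -2.4079e-13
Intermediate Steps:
(1/((-75983 + Z(47))*(-26285)))/(-2082) = (1/((-75983 + (142 - 1*47))*(-26285)))/(-2082) = (-1/26285/(-75983 + (142 - 47)))*(-1/2082) = (-1/26285/(-75983 + 95))*(-1/2082) = (-1/26285/(-75888))*(-1/2082) = -1/75888*(-1/26285)*(-1/2082) = (1/1994716080)*(-1/2082) = -1/4152998878560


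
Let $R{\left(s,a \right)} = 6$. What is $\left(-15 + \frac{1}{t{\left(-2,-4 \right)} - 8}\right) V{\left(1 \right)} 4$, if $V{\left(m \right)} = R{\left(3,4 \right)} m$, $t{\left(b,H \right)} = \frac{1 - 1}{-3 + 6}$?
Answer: $-363$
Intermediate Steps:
$t{\left(b,H \right)} = 0$ ($t{\left(b,H \right)} = \frac{0}{3} = 0 \cdot \frac{1}{3} = 0$)
$V{\left(m \right)} = 6 m$
$\left(-15 + \frac{1}{t{\left(-2,-4 \right)} - 8}\right) V{\left(1 \right)} 4 = \left(-15 + \frac{1}{0 - 8}\right) 6 \cdot 1 \cdot 4 = \left(-15 + \frac{1}{-8}\right) 6 \cdot 4 = \left(-15 - \frac{1}{8}\right) 24 = \left(- \frac{121}{8}\right) 24 = -363$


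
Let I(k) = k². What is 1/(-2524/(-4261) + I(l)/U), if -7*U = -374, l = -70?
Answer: 796807/73548138 ≈ 0.010834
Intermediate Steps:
U = 374/7 (U = -⅐*(-374) = 374/7 ≈ 53.429)
1/(-2524/(-4261) + I(l)/U) = 1/(-2524/(-4261) + (-70)²/(374/7)) = 1/(-2524*(-1/4261) + 4900*(7/374)) = 1/(2524/4261 + 17150/187) = 1/(73548138/796807) = 796807/73548138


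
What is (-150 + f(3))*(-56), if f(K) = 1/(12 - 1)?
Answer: 92344/11 ≈ 8394.9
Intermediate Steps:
f(K) = 1/11
(-150 + f(3))*(-56) = (-150 + 1/11)*(-56) = -1649/11*(-56) = 92344/11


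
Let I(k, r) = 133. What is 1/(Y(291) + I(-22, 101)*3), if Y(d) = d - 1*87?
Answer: 1/603 ≈ 0.0016584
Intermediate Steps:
Y(d) = -87 + d (Y(d) = d - 87 = -87 + d)
1/(Y(291) + I(-22, 101)*3) = 1/((-87 + 291) + 133*3) = 1/(204 + 399) = 1/603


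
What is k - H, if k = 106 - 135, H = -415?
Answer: 386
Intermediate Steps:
k = -29
k - H = -29 - 1*(-415) = -29 + 415 = 386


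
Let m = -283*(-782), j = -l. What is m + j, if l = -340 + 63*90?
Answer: 215976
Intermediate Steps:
l = 5330 (l = -340 + 5670 = 5330)
j = -5330 (j = -1*5330 = -5330)
m = 221306
m + j = 221306 - 5330 = 215976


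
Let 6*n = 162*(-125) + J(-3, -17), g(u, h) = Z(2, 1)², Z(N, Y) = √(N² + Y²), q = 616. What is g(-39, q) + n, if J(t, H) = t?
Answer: -6741/2 ≈ -3370.5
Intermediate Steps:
g(u, h) = 5 (g(u, h) = (√(2² + 1²))² = (√(4 + 1))² = (√5)² = 5)
n = -6751/2 (n = (162*(-125) - 3)/6 = (-20250 - 3)/6 = (⅙)*(-20253) = -6751/2 ≈ -3375.5)
g(-39, q) + n = 5 - 6751/2 = -6741/2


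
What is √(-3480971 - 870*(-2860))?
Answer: I*√992771 ≈ 996.38*I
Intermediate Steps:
√(-3480971 - 870*(-2860)) = √(-3480971 + 2488200) = √(-992771) = I*√992771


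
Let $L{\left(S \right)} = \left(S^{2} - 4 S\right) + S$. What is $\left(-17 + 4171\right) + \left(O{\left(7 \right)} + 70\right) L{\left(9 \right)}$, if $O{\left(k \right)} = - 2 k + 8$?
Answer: $7610$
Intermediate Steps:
$O{\left(k \right)} = 8 - 2 k$
$L{\left(S \right)} = S^{2} - 3 S$
$\left(-17 + 4171\right) + \left(O{\left(7 \right)} + 70\right) L{\left(9 \right)} = \left(-17 + 4171\right) + \left(\left(8 - 14\right) + 70\right) 9 \left(-3 + 9\right) = 4154 + \left(\left(8 - 14\right) + 70\right) 9 \cdot 6 = 4154 + \left(-6 + 70\right) 54 = 4154 + 64 \cdot 54 = 4154 + 3456 = 7610$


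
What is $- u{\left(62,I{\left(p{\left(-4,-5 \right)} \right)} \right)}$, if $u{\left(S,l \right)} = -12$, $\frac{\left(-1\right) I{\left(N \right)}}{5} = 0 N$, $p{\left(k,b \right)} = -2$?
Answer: $12$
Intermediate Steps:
$I{\left(N \right)} = 0$ ($I{\left(N \right)} = - 5 \cdot 0 N = \left(-5\right) 0 = 0$)
$- u{\left(62,I{\left(p{\left(-4,-5 \right)} \right)} \right)} = \left(-1\right) \left(-12\right) = 12$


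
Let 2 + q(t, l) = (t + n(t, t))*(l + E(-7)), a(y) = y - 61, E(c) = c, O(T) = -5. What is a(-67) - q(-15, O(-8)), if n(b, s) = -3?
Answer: -342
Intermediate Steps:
a(y) = -61 + y
q(t, l) = -2 + (-7 + l)*(-3 + t) (q(t, l) = -2 + (t - 3)*(l - 7) = -2 + (-3 + t)*(-7 + l) = -2 + (-7 + l)*(-3 + t))
a(-67) - q(-15, O(-8)) = (-61 - 67) - (19 - 7*(-15) - 3*(-5) - 5*(-15)) = -128 - (19 + 105 + 15 + 75) = -128 - 1*214 = -128 - 214 = -342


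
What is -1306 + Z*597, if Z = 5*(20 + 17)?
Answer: 109139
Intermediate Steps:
Z = 185 (Z = 5*37 = 185)
-1306 + Z*597 = -1306 + 185*597 = -1306 + 110445 = 109139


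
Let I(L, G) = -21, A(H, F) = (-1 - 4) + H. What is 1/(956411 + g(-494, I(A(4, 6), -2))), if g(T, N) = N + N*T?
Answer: 1/966764 ≈ 1.0344e-6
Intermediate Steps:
A(H, F) = -5 + H
1/(956411 + g(-494, I(A(4, 6), -2))) = 1/(956411 - 21*(1 - 494)) = 1/(956411 - 21*(-493)) = 1/(956411 + 10353) = 1/966764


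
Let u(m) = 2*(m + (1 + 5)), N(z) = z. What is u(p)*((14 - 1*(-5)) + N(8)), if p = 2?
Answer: 432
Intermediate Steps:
u(m) = 12 + 2*m (u(m) = 2*(m + 6) = 2*(6 + m) = 12 + 2*m)
u(p)*((14 - 1*(-5)) + N(8)) = (12 + 2*2)*((14 - 1*(-5)) + 8) = (12 + 4)*((14 + 5) + 8) = 16*(19 + 8) = 16*27 = 432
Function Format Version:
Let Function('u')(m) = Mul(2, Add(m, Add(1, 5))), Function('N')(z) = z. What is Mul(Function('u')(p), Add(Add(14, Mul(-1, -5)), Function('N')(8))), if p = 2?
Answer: 432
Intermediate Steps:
Function('u')(m) = Add(12, Mul(2, m)) (Function('u')(m) = Mul(2, Add(m, 6)) = Mul(2, Add(6, m)) = Add(12, Mul(2, m)))
Mul(Function('u')(p), Add(Add(14, Mul(-1, -5)), Function('N')(8))) = Mul(Add(12, Mul(2, 2)), Add(Add(14, Mul(-1, -5)), 8)) = Mul(Add(12, 4), Add(Add(14, 5), 8)) = Mul(16, Add(19, 8)) = Mul(16, 27) = 432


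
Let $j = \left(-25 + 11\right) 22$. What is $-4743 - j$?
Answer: $-4435$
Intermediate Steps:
$j = -308$ ($j = \left(-14\right) 22 = -308$)
$-4743 - j = -4743 - -308 = -4743 + 308 = -4435$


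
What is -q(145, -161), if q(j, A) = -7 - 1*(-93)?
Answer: -86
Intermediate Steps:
q(j, A) = 86 (q(j, A) = -7 + 93 = 86)
-q(145, -161) = -1*86 = -86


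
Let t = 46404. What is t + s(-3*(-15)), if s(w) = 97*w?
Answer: 50769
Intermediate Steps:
t + s(-3*(-15)) = 46404 + 97*(-3*(-15)) = 46404 + 97*45 = 46404 + 4365 = 50769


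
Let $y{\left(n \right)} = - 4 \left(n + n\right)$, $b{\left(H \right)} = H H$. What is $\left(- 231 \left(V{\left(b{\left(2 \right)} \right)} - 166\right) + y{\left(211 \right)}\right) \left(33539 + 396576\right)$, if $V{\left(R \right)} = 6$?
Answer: $15171016280$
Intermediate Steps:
$b{\left(H \right)} = H^{2}$
$y{\left(n \right)} = - 8 n$ ($y{\left(n \right)} = - 4 \cdot 2 n = - 8 n$)
$\left(- 231 \left(V{\left(b{\left(2 \right)} \right)} - 166\right) + y{\left(211 \right)}\right) \left(33539 + 396576\right) = \left(- 231 \left(6 - 166\right) - 1688\right) \left(33539 + 396576\right) = \left(\left(-231\right) \left(-160\right) - 1688\right) 430115 = \left(36960 - 1688\right) 430115 = 35272 \cdot 430115 = 15171016280$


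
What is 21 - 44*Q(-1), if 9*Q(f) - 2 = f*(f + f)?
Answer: 13/9 ≈ 1.4444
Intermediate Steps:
Q(f) = 2/9 + 2*f**2/9 (Q(f) = 2/9 + (f*(f + f))/9 = 2/9 + (f*(2*f))/9 = 2/9 + (2*f**2)/9 = 2/9 + 2*f**2/9)
21 - 44*Q(-1) = 21 - 44*(2/9 + (2/9)*(-1)**2) = 21 - 44*(2/9 + (2/9)*1) = 21 - 44*(2/9 + 2/9) = 21 - 44*4/9 = 21 - 176/9 = 13/9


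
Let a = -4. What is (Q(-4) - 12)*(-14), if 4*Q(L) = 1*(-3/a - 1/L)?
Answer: 329/2 ≈ 164.50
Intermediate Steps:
Q(L) = 3/16 - 1/(4*L) (Q(L) = (1*(-3/(-4) - 1/L))/4 = (1*(-3*(-¼) - 1/L))/4 = (1*(¾ - 1/L))/4 = (¾ - 1/L)/4 = 3/16 - 1/(4*L))
(Q(-4) - 12)*(-14) = ((1/16)*(-4 + 3*(-4))/(-4) - 12)*(-14) = ((1/16)*(-¼)*(-4 - 12) - 12)*(-14) = ((1/16)*(-¼)*(-16) - 12)*(-14) = (¼ - 12)*(-14) = -47/4*(-14) = 329/2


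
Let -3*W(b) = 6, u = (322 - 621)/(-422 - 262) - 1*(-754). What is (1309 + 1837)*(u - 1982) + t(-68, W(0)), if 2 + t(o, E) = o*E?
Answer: -1320728341/342 ≈ -3.8618e+6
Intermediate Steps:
u = 516035/684 (u = -299/(-684) + 754 = -299*(-1/684) + 754 = 299/684 + 754 = 516035/684 ≈ 754.44)
W(b) = -2 (W(b) = -⅓*6 = -2)
t(o, E) = -2 + E*o (t(o, E) = -2 + o*E = -2 + E*o)
(1309 + 1837)*(u - 1982) + t(-68, W(0)) = (1309 + 1837)*(516035/684 - 1982) + (-2 - 2*(-68)) = 3146*(-839653/684) + (-2 + 136) = -1320774169/342 + 134 = -1320728341/342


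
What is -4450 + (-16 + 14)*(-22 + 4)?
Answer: -4414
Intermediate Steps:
-4450 + (-16 + 14)*(-22 + 4) = -4450 - 2*(-18) = -4450 + 36 = -4414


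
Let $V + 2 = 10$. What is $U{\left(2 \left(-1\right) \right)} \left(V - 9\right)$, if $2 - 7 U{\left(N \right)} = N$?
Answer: $- \frac{4}{7} \approx -0.57143$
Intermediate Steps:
$U{\left(N \right)} = \frac{2}{7} - \frac{N}{7}$
$V = 8$ ($V = -2 + 10 = 8$)
$U{\left(2 \left(-1\right) \right)} \left(V - 9\right) = \left(\frac{2}{7} - \frac{2 \left(-1\right)}{7}\right) \left(8 - 9\right) = \left(\frac{2}{7} - - \frac{2}{7}\right) \left(-1\right) = \left(\frac{2}{7} + \frac{2}{7}\right) \left(-1\right) = \frac{4}{7} \left(-1\right) = - \frac{4}{7}$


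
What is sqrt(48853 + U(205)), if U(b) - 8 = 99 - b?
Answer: 7*sqrt(995) ≈ 220.81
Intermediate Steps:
U(b) = 107 - b (U(b) = 8 + (99 - b) = 107 - b)
sqrt(48853 + U(205)) = sqrt(48853 + (107 - 1*205)) = sqrt(48853 + (107 - 205)) = sqrt(48853 - 98) = sqrt(48755) = 7*sqrt(995)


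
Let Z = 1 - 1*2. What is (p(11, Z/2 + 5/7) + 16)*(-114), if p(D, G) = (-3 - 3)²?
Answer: -5928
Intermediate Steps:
Z = -1 (Z = 1 - 2 = -1)
p(D, G) = 36 (p(D, G) = (-6)² = 36)
(p(11, Z/2 + 5/7) + 16)*(-114) = (36 + 16)*(-114) = 52*(-114) = -5928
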